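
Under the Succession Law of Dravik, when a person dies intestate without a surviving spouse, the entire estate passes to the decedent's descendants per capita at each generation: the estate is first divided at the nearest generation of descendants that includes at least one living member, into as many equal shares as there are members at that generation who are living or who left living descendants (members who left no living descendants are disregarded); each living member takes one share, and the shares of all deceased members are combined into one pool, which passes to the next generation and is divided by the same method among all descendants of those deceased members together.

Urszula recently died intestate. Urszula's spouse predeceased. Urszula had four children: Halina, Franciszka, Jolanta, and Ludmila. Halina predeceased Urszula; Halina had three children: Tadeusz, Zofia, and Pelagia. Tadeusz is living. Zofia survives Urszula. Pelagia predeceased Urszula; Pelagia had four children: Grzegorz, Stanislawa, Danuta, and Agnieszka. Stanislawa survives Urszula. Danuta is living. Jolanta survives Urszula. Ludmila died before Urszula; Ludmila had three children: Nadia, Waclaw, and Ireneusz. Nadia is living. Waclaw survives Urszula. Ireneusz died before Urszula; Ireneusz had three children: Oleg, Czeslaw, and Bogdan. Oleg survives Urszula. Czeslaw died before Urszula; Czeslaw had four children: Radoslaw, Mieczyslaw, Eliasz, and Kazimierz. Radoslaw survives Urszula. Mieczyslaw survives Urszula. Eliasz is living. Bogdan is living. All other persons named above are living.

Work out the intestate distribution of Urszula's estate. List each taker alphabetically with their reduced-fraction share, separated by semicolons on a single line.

Agnieszka 1/42; Bogdan 1/42; Danuta 1/42; Eliasz 1/168; Franciszka 1/4; Grzegorz 1/42; Jolanta 1/4; Kazimierz 1/168; Mieczyslaw 1/168; Nadia 1/12; Oleg 1/42; Radoslaw 1/168; Stanislawa 1/42; Tadeusz 1/12; Waclaw 1/12; Zofia 1/12

There is no surviving spouse, so the entire estate passes to Urszula's descendants per capita at each generation.
At generation 1 (Halina, Franciszka, Jolanta, Ludmila) there are 4 shares of (1)/4 = 1/4 each.
Living: Franciszka and Jolanta — each takes 1/4.
Deceased: Halina and Ludmila. Their combined 1/2 is pooled and carried to generation 2.
At generation 2 (Tadeusz, Zofia, Pelagia, Nadia, Waclaw, Ireneusz) there are 6 shares of (1/2)/6 = 1/12 each.
Living: Tadeusz, Zofia, Nadia, and Waclaw — each takes 1/12.
Deceased: Pelagia and Ireneusz. Their combined 1/6 is pooled and carried to generation 3.
At generation 3 (Grzegorz, Stanislawa, Danuta, Agnieszka, Oleg, Czeslaw, Bogdan) there are 7 shares of (1/6)/7 = 1/42 each.
Living: Grzegorz, Stanislawa, Danuta, Agnieszka, Oleg, and Bogdan — each takes 1/42.
Deceased: Czeslaw. That 1/42 share is carried to generation 4.
At generation 4 (Radoslaw, Mieczyslaw, Eliasz, Kazimierz) there are 4 shares of (1/42)/4 = 1/168 each.
Living: Radoslaw, Mieczyslaw, Eliasz, and Kazimierz — each takes 1/168.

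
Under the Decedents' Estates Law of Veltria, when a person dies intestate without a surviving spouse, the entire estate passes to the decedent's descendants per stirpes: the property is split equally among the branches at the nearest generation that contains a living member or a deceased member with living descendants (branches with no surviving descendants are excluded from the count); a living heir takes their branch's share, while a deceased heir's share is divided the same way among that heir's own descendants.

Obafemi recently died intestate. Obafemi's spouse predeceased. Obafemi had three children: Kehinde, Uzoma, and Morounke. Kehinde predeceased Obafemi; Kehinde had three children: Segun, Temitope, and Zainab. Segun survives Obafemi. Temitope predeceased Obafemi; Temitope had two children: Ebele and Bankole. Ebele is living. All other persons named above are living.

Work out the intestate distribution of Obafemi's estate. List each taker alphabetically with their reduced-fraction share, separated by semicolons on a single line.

Bankole 1/18; Ebele 1/18; Morounke 1/3; Segun 1/9; Uzoma 1/3; Zainab 1/9

There is no surviving spouse, so the entire estate passes to Obafemi's descendants per stirpes.
The estate is divided into 3 equal shares of 1/3 among Kehinde, Uzoma, Morounke.
Kehinde predeceased; the 1/3 allotted to Kehinde's branch passes to Kehinde's issue by representation.
The 1/3 is divided into 3 equal shares of 1/9 among Segun, Temitope, Zainab.
Segun is living and takes 1/9.
Temitope predeceased; the 1/9 allotted to Temitope's branch passes to Temitope's issue by representation.
The 1/9 is divided into 2 equal shares of 1/18 among Ebele, Bankole.
Ebele is living and takes 1/18.
Bankole is living and takes 1/18.
Zainab is living and takes 1/9.
Uzoma is living and takes 1/3.
Morounke is living and takes 1/3.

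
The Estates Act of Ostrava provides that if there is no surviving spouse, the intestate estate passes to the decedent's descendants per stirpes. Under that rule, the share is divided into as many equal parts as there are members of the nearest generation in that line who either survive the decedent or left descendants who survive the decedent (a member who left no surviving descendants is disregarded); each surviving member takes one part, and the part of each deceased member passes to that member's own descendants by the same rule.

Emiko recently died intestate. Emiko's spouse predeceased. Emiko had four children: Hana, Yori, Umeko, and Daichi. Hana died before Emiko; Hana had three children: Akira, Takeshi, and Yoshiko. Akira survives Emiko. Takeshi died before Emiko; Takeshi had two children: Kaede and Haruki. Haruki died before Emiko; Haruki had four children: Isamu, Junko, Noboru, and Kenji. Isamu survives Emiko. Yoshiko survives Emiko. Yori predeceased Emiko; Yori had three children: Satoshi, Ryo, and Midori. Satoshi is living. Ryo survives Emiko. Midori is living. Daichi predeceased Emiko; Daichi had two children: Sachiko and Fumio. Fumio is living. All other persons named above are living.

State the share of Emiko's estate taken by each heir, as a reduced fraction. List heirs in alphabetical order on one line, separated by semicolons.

There is no surviving spouse, so the entire estate passes to Emiko's descendants per stirpes.
The estate is divided into 4 equal shares of 1/4 among Hana, Yori, Umeko, Daichi.
Hana predeceased; the 1/4 allotted to Hana's branch passes to Hana's issue by representation.
The 1/4 is divided into 3 equal shares of 1/12 among Akira, Takeshi, Yoshiko.
Akira is living and takes 1/12.
Takeshi predeceased; the 1/12 allotted to Takeshi's branch passes to Takeshi's issue by representation.
The 1/12 is divided into 2 equal shares of 1/24 among Kaede, Haruki.
Kaede is living and takes 1/24.
Haruki predeceased; the 1/24 allotted to Haruki's branch passes to Haruki's issue by representation.
The 1/24 is divided into 4 equal shares of 1/96 among Isamu, Junko, Noboru, Kenji.
Isamu is living and takes 1/96.
Junko is living and takes 1/96.
Noboru is living and takes 1/96.
Kenji is living and takes 1/96.
Yoshiko is living and takes 1/12.
Yori predeceased; the 1/4 allotted to Yori's branch passes to Yori's issue by representation.
The 1/4 is divided into 3 equal shares of 1/12 among Satoshi, Ryo, Midori.
Satoshi is living and takes 1/12.
Ryo is living and takes 1/12.
Midori is living and takes 1/12.
Umeko is living and takes 1/4.
Daichi predeceased; the 1/4 allotted to Daichi's branch passes to Daichi's issue by representation.
The 1/4 is divided into 2 equal shares of 1/8 among Sachiko, Fumio.
Sachiko is living and takes 1/8.
Fumio is living and takes 1/8.

Akira 1/12; Fumio 1/8; Isamu 1/96; Junko 1/96; Kaede 1/24; Kenji 1/96; Midori 1/12; Noboru 1/96; Ryo 1/12; Sachiko 1/8; Satoshi 1/12; Umeko 1/4; Yoshiko 1/12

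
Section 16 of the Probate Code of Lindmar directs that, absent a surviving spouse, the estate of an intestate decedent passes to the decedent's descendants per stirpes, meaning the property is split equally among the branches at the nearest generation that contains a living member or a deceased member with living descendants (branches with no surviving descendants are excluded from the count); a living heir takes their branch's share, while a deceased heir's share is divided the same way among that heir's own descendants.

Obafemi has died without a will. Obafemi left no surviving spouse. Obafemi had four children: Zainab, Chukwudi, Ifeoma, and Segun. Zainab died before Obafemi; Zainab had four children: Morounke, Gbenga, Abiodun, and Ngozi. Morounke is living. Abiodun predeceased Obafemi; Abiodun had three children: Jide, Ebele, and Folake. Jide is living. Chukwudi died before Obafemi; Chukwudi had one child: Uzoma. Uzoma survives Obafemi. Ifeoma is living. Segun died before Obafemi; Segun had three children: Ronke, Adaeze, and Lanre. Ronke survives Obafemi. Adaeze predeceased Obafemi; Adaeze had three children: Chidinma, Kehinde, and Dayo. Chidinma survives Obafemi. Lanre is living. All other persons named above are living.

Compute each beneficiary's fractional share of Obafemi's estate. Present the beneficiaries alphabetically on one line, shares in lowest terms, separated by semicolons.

Chidinma 1/36; Dayo 1/36; Ebele 1/48; Folake 1/48; Gbenga 1/16; Ifeoma 1/4; Jide 1/48; Kehinde 1/36; Lanre 1/12; Morounke 1/16; Ngozi 1/16; Ronke 1/12; Uzoma 1/4

There is no surviving spouse, so the entire estate passes to Obafemi's descendants per stirpes.
The estate is divided into 4 equal shares of 1/4 among Zainab, Chukwudi, Ifeoma, Segun.
Zainab predeceased; the 1/4 allotted to Zainab's branch passes to Zainab's issue by representation.
The 1/4 is divided into 4 equal shares of 1/16 among Morounke, Gbenga, Abiodun, Ngozi.
Morounke is living and takes 1/16.
Gbenga is living and takes 1/16.
Abiodun predeceased; the 1/16 allotted to Abiodun's branch passes to Abiodun's issue by representation.
The 1/16 is divided into 3 equal shares of 1/48 among Jide, Ebele, Folake.
Jide is living and takes 1/48.
Ebele is living and takes 1/48.
Folake is living and takes 1/48.
Ngozi is living and takes 1/16.
Chukwudi predeceased; the 1/4 allotted to Chukwudi's branch passes to Chukwudi's issue by representation.
Uzoma is the sole taker at this level and receives the full 1/4.
Ifeoma is living and takes 1/4.
Segun predeceased; the 1/4 allotted to Segun's branch passes to Segun's issue by representation.
The 1/4 is divided into 3 equal shares of 1/12 among Ronke, Adaeze, Lanre.
Ronke is living and takes 1/12.
Adaeze predeceased; the 1/12 allotted to Adaeze's branch passes to Adaeze's issue by representation.
The 1/12 is divided into 3 equal shares of 1/36 among Chidinma, Kehinde, Dayo.
Chidinma is living and takes 1/36.
Kehinde is living and takes 1/36.
Dayo is living and takes 1/36.
Lanre is living and takes 1/12.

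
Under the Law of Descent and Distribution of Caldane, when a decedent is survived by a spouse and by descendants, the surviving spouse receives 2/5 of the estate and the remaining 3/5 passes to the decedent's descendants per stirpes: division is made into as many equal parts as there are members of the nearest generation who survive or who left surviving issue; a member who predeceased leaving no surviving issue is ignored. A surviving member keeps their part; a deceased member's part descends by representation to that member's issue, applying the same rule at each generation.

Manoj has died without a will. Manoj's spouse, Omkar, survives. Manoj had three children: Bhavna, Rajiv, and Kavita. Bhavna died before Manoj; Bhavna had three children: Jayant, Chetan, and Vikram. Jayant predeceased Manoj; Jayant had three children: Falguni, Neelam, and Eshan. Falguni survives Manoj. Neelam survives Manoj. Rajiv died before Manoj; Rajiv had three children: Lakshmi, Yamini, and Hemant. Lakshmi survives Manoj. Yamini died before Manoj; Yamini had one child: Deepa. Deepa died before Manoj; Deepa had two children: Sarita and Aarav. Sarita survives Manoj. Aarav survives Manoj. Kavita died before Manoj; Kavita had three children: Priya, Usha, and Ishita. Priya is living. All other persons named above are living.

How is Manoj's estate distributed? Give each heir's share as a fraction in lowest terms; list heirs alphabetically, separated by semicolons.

Aarav 1/30; Chetan 1/15; Eshan 1/45; Falguni 1/45; Hemant 1/15; Ishita 1/15; Lakshmi 1/15; Neelam 1/45; Omkar 2/5; Priya 1/15; Sarita 1/30; Usha 1/15; Vikram 1/15

Omkar, as surviving spouse, takes 2/5.
The remaining 3/5 passes to Manoj's descendants per stirpes.
The 3/5 is divided into 3 equal shares of 1/5 among Bhavna, Rajiv, Kavita.
Bhavna predeceased; the 1/5 allotted to Bhavna's branch passes to Bhavna's issue by representation.
The 1/5 is divided into 3 equal shares of 1/15 among Jayant, Chetan, Vikram.
Jayant predeceased; the 1/15 allotted to Jayant's branch passes to Jayant's issue by representation.
The 1/15 is divided into 3 equal shares of 1/45 among Falguni, Neelam, Eshan.
Falguni is living and takes 1/45.
Neelam is living and takes 1/45.
Eshan is living and takes 1/45.
Chetan is living and takes 1/15.
Vikram is living and takes 1/15.
Rajiv predeceased; the 1/5 allotted to Rajiv's branch passes to Rajiv's issue by representation.
The 1/5 is divided into 3 equal shares of 1/15 among Lakshmi, Yamini, Hemant.
Lakshmi is living and takes 1/15.
Yamini predeceased; the 1/15 allotted to Yamini's branch passes to Yamini's issue by representation.
Deepa's line is the sole branch at this level, so the full 1/15 passes to Deepa's issue by representation.
The 1/15 is divided into 2 equal shares of 1/30 among Sarita, Aarav.
Sarita is living and takes 1/30.
Aarav is living and takes 1/30.
Hemant is living and takes 1/15.
Kavita predeceased; the 1/5 allotted to Kavita's branch passes to Kavita's issue by representation.
The 1/5 is divided into 3 equal shares of 1/15 among Priya, Usha, Ishita.
Priya is living and takes 1/15.
Usha is living and takes 1/15.
Ishita is living and takes 1/15.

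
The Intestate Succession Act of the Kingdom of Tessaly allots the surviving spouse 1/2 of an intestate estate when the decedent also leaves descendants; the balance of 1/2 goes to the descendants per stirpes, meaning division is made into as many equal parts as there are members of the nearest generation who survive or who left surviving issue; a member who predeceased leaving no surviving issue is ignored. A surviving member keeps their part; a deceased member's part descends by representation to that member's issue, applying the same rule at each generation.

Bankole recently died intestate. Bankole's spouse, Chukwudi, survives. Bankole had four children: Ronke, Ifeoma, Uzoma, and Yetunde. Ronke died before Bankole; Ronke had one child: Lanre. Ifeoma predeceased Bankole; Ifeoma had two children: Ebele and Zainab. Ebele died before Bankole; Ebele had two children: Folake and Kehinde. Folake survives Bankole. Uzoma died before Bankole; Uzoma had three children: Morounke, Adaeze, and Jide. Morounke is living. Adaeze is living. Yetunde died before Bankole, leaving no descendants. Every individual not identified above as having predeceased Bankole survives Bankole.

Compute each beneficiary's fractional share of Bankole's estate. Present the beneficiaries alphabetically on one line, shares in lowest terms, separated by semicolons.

Adaeze 1/18; Chukwudi 1/2; Folake 1/24; Jide 1/18; Kehinde 1/24; Lanre 1/6; Morounke 1/18; Zainab 1/12

Chukwudi, as surviving spouse, takes 1/2.
The remaining 1/2 passes to Bankole's descendants per stirpes.
Yetunde left no surviving issue, so that branch lapses and is disregarded.
The 1/2 is divided into 3 equal shares of 1/6 among Ronke, Ifeoma, Uzoma.
Ronke predeceased; the 1/6 allotted to Ronke's branch passes to Ronke's issue by representation.
Lanre is the sole taker at this level and receives the full 1/6.
Ifeoma predeceased; the 1/6 allotted to Ifeoma's branch passes to Ifeoma's issue by representation.
The 1/6 is divided into 2 equal shares of 1/12 among Ebele, Zainab.
Ebele predeceased; the 1/12 allotted to Ebele's branch passes to Ebele's issue by representation.
The 1/12 is divided into 2 equal shares of 1/24 among Folake, Kehinde.
Folake is living and takes 1/24.
Kehinde is living and takes 1/24.
Zainab is living and takes 1/12.
Uzoma predeceased; the 1/6 allotted to Uzoma's branch passes to Uzoma's issue by representation.
The 1/6 is divided into 3 equal shares of 1/18 among Morounke, Adaeze, Jide.
Morounke is living and takes 1/18.
Adaeze is living and takes 1/18.
Jide is living and takes 1/18.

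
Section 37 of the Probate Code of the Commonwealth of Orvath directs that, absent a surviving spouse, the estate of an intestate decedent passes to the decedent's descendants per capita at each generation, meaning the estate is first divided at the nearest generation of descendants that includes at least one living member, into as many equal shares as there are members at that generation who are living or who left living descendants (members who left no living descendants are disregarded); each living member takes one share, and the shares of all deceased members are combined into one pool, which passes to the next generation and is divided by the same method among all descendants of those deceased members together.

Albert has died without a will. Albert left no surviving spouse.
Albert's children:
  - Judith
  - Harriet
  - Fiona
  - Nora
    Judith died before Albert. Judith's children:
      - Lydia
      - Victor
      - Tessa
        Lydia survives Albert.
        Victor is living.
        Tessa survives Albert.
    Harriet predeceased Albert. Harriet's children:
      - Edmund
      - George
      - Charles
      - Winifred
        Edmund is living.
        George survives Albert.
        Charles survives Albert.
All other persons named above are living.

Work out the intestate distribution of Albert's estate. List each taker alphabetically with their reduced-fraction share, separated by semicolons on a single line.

Charles 1/14; Edmund 1/14; Fiona 1/4; George 1/14; Lydia 1/14; Nora 1/4; Tessa 1/14; Victor 1/14; Winifred 1/14

There is no surviving spouse, so the entire estate passes to Albert's descendants per capita at each generation.
At generation 1 (Judith, Harriet, Fiona, Nora) there are 4 shares of (1)/4 = 1/4 each.
Living: Fiona and Nora — each takes 1/4.
Deceased: Judith and Harriet. Their combined 1/2 is pooled and carried to generation 2.
At generation 2 (Lydia, Victor, Tessa, Edmund, George, Charles, Winifred) there are 7 shares of (1/2)/7 = 1/14 each.
Living: Lydia, Victor, Tessa, Edmund, George, Charles, and Winifred — each takes 1/14.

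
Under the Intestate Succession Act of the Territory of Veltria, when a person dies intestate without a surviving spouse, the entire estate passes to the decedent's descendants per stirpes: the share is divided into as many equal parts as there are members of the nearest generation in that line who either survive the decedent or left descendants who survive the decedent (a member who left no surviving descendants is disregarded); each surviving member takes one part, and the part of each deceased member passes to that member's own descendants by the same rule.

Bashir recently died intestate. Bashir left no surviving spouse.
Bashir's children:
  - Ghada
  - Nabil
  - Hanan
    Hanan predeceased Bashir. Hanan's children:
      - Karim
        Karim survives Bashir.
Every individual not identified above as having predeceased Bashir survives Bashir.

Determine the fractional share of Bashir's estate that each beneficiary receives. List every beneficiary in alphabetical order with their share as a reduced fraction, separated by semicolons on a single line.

Ghada 1/3; Karim 1/3; Nabil 1/3

There is no surviving spouse, so the entire estate passes to Bashir's descendants per stirpes.
The estate is divided into 3 equal shares of 1/3 among Ghada, Nabil, Hanan.
Ghada is living and takes 1/3.
Nabil is living and takes 1/3.
Hanan predeceased; the 1/3 allotted to Hanan's branch passes to Hanan's issue by representation.
Karim is the sole taker at this level and receives the full 1/3.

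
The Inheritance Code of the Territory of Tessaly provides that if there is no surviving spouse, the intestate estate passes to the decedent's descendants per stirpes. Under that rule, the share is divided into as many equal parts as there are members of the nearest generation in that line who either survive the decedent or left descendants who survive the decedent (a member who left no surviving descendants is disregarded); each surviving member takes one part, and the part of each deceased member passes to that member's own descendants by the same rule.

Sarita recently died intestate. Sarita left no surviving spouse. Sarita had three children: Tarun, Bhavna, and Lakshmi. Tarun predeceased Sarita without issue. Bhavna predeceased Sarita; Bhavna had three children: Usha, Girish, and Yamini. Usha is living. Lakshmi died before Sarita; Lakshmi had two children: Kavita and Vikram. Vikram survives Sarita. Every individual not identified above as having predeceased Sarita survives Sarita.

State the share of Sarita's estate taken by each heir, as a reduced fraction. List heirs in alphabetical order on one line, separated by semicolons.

There is no surviving spouse, so the entire estate passes to Sarita's descendants per stirpes.
Tarun left no surviving issue, so that branch lapses and is disregarded.
The estate is divided into 2 equal shares of 1/2 among Bhavna, Lakshmi.
Bhavna predeceased; the 1/2 allotted to Bhavna's branch passes to Bhavna's issue by representation.
The 1/2 is divided into 3 equal shares of 1/6 among Usha, Girish, Yamini.
Usha is living and takes 1/6.
Girish is living and takes 1/6.
Yamini is living and takes 1/6.
Lakshmi predeceased; the 1/2 allotted to Lakshmi's branch passes to Lakshmi's issue by representation.
The 1/2 is divided into 2 equal shares of 1/4 among Kavita, Vikram.
Kavita is living and takes 1/4.
Vikram is living and takes 1/4.

Girish 1/6; Kavita 1/4; Usha 1/6; Vikram 1/4; Yamini 1/6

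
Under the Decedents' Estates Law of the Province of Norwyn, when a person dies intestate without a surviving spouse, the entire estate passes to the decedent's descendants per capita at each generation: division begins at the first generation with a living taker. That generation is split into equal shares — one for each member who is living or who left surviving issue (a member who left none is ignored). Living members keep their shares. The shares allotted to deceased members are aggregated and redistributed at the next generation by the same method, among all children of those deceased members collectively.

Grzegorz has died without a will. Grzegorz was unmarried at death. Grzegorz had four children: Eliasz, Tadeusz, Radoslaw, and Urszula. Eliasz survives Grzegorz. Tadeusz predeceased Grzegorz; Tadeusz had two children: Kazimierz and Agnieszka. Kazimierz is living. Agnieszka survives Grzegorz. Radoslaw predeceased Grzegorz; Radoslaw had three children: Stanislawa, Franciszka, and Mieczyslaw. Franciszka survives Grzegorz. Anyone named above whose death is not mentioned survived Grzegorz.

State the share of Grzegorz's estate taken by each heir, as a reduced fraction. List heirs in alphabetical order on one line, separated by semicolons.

Agnieszka 1/10; Eliasz 1/4; Franciszka 1/10; Kazimierz 1/10; Mieczyslaw 1/10; Stanislawa 1/10; Urszula 1/4

There is no surviving spouse, so the entire estate passes to Grzegorz's descendants per capita at each generation.
At generation 1 (Eliasz, Tadeusz, Radoslaw, Urszula) there are 4 shares of (1)/4 = 1/4 each.
Living: Eliasz and Urszula — each takes 1/4.
Deceased: Tadeusz and Radoslaw. Their combined 1/2 is pooled and carried to generation 2.
At generation 2 (Kazimierz, Agnieszka, Stanislawa, Franciszka, Mieczyslaw) there are 5 shares of (1/2)/5 = 1/10 each.
Living: Kazimierz, Agnieszka, Stanislawa, Franciszka, and Mieczyslaw — each takes 1/10.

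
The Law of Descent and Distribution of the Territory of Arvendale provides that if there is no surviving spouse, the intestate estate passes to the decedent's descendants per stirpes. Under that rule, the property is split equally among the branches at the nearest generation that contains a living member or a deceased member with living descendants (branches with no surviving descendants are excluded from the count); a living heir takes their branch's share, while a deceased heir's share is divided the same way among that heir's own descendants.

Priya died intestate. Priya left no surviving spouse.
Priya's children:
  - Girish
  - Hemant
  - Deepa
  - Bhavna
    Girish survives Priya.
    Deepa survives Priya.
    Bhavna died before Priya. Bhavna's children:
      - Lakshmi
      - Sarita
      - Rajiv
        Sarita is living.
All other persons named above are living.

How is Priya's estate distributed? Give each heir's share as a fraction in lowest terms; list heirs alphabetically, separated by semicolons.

There is no surviving spouse, so the entire estate passes to Priya's descendants per stirpes.
The estate is divided into 4 equal shares of 1/4 among Girish, Hemant, Deepa, Bhavna.
Girish is living and takes 1/4.
Hemant is living and takes 1/4.
Deepa is living and takes 1/4.
Bhavna predeceased; the 1/4 allotted to Bhavna's branch passes to Bhavna's issue by representation.
The 1/4 is divided into 3 equal shares of 1/12 among Lakshmi, Sarita, Rajiv.
Lakshmi is living and takes 1/12.
Sarita is living and takes 1/12.
Rajiv is living and takes 1/12.

Deepa 1/4; Girish 1/4; Hemant 1/4; Lakshmi 1/12; Rajiv 1/12; Sarita 1/12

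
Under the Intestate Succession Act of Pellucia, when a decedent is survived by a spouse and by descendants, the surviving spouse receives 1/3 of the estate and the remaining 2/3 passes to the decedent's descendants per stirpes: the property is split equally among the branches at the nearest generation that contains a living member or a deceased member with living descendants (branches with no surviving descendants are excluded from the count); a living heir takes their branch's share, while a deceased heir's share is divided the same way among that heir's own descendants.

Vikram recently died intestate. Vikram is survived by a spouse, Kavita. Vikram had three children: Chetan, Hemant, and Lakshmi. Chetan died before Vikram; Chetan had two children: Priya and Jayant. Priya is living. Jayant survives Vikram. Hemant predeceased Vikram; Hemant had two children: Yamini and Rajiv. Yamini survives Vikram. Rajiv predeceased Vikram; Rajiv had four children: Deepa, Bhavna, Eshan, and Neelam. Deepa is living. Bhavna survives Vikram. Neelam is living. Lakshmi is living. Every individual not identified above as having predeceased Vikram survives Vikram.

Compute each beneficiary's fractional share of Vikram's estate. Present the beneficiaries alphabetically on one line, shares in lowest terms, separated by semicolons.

Bhavna 1/36; Deepa 1/36; Eshan 1/36; Jayant 1/9; Kavita 1/3; Lakshmi 2/9; Neelam 1/36; Priya 1/9; Yamini 1/9

Kavita, as surviving spouse, takes 1/3.
The remaining 2/3 passes to Vikram's descendants per stirpes.
The 2/3 is divided into 3 equal shares of 2/9 among Chetan, Hemant, Lakshmi.
Chetan predeceased; the 2/9 allotted to Chetan's branch passes to Chetan's issue by representation.
The 2/9 is divided into 2 equal shares of 1/9 among Priya, Jayant.
Priya is living and takes 1/9.
Jayant is living and takes 1/9.
Hemant predeceased; the 2/9 allotted to Hemant's branch passes to Hemant's issue by representation.
The 2/9 is divided into 2 equal shares of 1/9 among Yamini, Rajiv.
Yamini is living and takes 1/9.
Rajiv predeceased; the 1/9 allotted to Rajiv's branch passes to Rajiv's issue by representation.
The 1/9 is divided into 4 equal shares of 1/36 among Deepa, Bhavna, Eshan, Neelam.
Deepa is living and takes 1/36.
Bhavna is living and takes 1/36.
Eshan is living and takes 1/36.
Neelam is living and takes 1/36.
Lakshmi is living and takes 2/9.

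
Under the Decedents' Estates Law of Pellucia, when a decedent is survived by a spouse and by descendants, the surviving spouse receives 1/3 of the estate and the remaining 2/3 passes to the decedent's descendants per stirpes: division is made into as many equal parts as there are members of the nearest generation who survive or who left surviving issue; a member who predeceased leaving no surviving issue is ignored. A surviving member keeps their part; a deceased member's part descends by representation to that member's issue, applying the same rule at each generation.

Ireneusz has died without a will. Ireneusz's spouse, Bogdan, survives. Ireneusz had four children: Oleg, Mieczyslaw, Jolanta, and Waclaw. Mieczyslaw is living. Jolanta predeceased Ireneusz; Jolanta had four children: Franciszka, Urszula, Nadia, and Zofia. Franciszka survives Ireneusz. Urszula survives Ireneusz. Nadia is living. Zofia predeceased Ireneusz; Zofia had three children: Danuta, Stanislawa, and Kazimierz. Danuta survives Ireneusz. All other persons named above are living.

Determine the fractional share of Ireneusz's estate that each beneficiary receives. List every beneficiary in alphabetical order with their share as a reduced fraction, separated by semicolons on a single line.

Bogdan, as surviving spouse, takes 1/3.
The remaining 2/3 passes to Ireneusz's descendants per stirpes.
The 2/3 is divided into 4 equal shares of 1/6 among Oleg, Mieczyslaw, Jolanta, Waclaw.
Oleg is living and takes 1/6.
Mieczyslaw is living and takes 1/6.
Jolanta predeceased; the 1/6 allotted to Jolanta's branch passes to Jolanta's issue by representation.
The 1/6 is divided into 4 equal shares of 1/24 among Franciszka, Urszula, Nadia, Zofia.
Franciszka is living and takes 1/24.
Urszula is living and takes 1/24.
Nadia is living and takes 1/24.
Zofia predeceased; the 1/24 allotted to Zofia's branch passes to Zofia's issue by representation.
The 1/24 is divided into 3 equal shares of 1/72 among Danuta, Stanislawa, Kazimierz.
Danuta is living and takes 1/72.
Stanislawa is living and takes 1/72.
Kazimierz is living and takes 1/72.
Waclaw is living and takes 1/6.

Bogdan 1/3; Danuta 1/72; Franciszka 1/24; Kazimierz 1/72; Mieczyslaw 1/6; Nadia 1/24; Oleg 1/6; Stanislawa 1/72; Urszula 1/24; Waclaw 1/6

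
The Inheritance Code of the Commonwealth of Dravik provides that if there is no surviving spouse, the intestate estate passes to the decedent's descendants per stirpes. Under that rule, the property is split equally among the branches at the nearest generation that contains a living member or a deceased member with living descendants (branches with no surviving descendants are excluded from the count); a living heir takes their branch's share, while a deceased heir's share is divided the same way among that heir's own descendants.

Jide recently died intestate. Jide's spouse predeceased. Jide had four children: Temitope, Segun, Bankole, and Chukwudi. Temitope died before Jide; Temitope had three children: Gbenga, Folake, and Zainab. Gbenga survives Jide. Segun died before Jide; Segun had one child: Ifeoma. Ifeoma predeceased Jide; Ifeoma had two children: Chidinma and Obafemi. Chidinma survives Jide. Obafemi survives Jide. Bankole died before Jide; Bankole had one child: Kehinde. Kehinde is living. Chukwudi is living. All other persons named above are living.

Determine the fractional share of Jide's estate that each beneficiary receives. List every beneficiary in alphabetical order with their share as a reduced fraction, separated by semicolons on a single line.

Chidinma 1/8; Chukwudi 1/4; Folake 1/12; Gbenga 1/12; Kehinde 1/4; Obafemi 1/8; Zainab 1/12

There is no surviving spouse, so the entire estate passes to Jide's descendants per stirpes.
The estate is divided into 4 equal shares of 1/4 among Temitope, Segun, Bankole, Chukwudi.
Temitope predeceased; the 1/4 allotted to Temitope's branch passes to Temitope's issue by representation.
The 1/4 is divided into 3 equal shares of 1/12 among Gbenga, Folake, Zainab.
Gbenga is living and takes 1/12.
Folake is living and takes 1/12.
Zainab is living and takes 1/12.
Segun predeceased; the 1/4 allotted to Segun's branch passes to Segun's issue by representation.
Ifeoma's line is the sole branch at this level, so the full 1/4 passes to Ifeoma's issue by representation.
The 1/4 is divided into 2 equal shares of 1/8 among Chidinma, Obafemi.
Chidinma is living and takes 1/8.
Obafemi is living and takes 1/8.
Bankole predeceased; the 1/4 allotted to Bankole's branch passes to Bankole's issue by representation.
Kehinde is the sole taker at this level and receives the full 1/4.
Chukwudi is living and takes 1/4.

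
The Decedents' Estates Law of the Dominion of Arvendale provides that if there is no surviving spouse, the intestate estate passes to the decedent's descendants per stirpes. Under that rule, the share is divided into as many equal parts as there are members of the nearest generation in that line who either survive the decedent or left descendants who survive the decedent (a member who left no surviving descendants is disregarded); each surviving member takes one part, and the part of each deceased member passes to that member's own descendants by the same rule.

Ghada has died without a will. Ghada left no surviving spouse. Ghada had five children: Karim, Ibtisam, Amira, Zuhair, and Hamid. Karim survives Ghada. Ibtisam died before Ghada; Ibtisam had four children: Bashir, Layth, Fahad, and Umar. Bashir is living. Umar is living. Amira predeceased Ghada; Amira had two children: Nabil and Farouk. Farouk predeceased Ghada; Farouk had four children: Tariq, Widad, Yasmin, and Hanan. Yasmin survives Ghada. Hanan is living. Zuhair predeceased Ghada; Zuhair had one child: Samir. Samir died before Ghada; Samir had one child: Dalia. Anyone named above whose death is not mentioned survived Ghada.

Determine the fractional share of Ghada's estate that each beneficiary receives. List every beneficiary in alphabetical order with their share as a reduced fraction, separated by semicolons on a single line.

Bashir 1/20; Dalia 1/5; Fahad 1/20; Hamid 1/5; Hanan 1/40; Karim 1/5; Layth 1/20; Nabil 1/10; Tariq 1/40; Umar 1/20; Widad 1/40; Yasmin 1/40

There is no surviving spouse, so the entire estate passes to Ghada's descendants per stirpes.
The estate is divided into 5 equal shares of 1/5 among Karim, Ibtisam, Amira, Zuhair, Hamid.
Karim is living and takes 1/5.
Ibtisam predeceased; the 1/5 allotted to Ibtisam's branch passes to Ibtisam's issue by representation.
The 1/5 is divided into 4 equal shares of 1/20 among Bashir, Layth, Fahad, Umar.
Bashir is living and takes 1/20.
Layth is living and takes 1/20.
Fahad is living and takes 1/20.
Umar is living and takes 1/20.
Amira predeceased; the 1/5 allotted to Amira's branch passes to Amira's issue by representation.
The 1/5 is divided into 2 equal shares of 1/10 among Nabil, Farouk.
Nabil is living and takes 1/10.
Farouk predeceased; the 1/10 allotted to Farouk's branch passes to Farouk's issue by representation.
The 1/10 is divided into 4 equal shares of 1/40 among Tariq, Widad, Yasmin, Hanan.
Tariq is living and takes 1/40.
Widad is living and takes 1/40.
Yasmin is living and takes 1/40.
Hanan is living and takes 1/40.
Zuhair predeceased; the 1/5 allotted to Zuhair's branch passes to Zuhair's issue by representation.
Samir's line is the sole branch at this level, so the full 1/5 passes to Samir's issue by representation.
Dalia is the sole taker at this level and receives the full 1/5.
Hamid is living and takes 1/5.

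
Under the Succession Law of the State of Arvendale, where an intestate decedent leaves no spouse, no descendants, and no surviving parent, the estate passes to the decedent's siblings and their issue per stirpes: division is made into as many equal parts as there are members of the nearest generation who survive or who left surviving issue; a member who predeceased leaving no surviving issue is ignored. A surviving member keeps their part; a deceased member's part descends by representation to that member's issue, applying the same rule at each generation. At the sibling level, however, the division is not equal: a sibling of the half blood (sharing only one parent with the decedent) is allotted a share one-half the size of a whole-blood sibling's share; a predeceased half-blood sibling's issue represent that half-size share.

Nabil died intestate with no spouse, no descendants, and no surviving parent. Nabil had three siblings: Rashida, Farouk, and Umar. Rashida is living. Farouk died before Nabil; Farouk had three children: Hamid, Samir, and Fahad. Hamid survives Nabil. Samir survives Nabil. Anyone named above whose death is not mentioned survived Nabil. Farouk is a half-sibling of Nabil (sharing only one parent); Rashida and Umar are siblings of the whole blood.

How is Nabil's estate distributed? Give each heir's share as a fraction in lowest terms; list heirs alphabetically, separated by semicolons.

Fahad 1/15; Hamid 1/15; Rashida 2/5; Samir 1/15; Umar 2/5

No spouse, descendants, or parent survives, so the estate passes to Nabil's siblings per stirpes.
Half-blood siblings count for one-half the weight of whole-blood siblings at the initial division.
Dividing 1 in proportion to weights (total weight 5/2): Rashida (weight 1) → 2/5; Farouk (weight 1/2) → 1/5; Umar (weight 1) → 2/5.
Rashida is living and takes 2/5.
Farouk predeceased; the 1/5 allotted to Farouk's branch passes to Farouk's issue by representation.
The 1/5 is divided into 3 equal shares of 1/15 among Hamid, Samir, Fahad.
Hamid is living and takes 1/15.
Samir is living and takes 1/15.
Fahad is living and takes 1/15.
Umar is living and takes 2/5.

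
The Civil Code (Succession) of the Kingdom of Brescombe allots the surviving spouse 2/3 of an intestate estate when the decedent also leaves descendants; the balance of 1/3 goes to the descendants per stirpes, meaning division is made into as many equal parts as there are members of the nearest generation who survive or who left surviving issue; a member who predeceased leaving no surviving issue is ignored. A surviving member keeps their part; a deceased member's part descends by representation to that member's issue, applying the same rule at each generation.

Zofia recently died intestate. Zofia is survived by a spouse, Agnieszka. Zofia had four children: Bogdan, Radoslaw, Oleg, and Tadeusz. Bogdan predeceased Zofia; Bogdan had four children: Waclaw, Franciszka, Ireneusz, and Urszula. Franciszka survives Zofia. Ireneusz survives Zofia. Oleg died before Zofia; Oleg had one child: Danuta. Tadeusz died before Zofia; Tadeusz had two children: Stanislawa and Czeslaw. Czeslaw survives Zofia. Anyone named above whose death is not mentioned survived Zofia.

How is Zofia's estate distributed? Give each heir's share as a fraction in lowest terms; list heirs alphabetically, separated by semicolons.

Agnieszka 2/3; Czeslaw 1/24; Danuta 1/12; Franciszka 1/48; Ireneusz 1/48; Radoslaw 1/12; Stanislawa 1/24; Urszula 1/48; Waclaw 1/48

Agnieszka, as surviving spouse, takes 2/3.
The remaining 1/3 passes to Zofia's descendants per stirpes.
The 1/3 is divided into 4 equal shares of 1/12 among Bogdan, Radoslaw, Oleg, Tadeusz.
Bogdan predeceased; the 1/12 allotted to Bogdan's branch passes to Bogdan's issue by representation.
The 1/12 is divided into 4 equal shares of 1/48 among Waclaw, Franciszka, Ireneusz, Urszula.
Waclaw is living and takes 1/48.
Franciszka is living and takes 1/48.
Ireneusz is living and takes 1/48.
Urszula is living and takes 1/48.
Radoslaw is living and takes 1/12.
Oleg predeceased; the 1/12 allotted to Oleg's branch passes to Oleg's issue by representation.
Danuta is the sole taker at this level and receives the full 1/12.
Tadeusz predeceased; the 1/12 allotted to Tadeusz's branch passes to Tadeusz's issue by representation.
The 1/12 is divided into 2 equal shares of 1/24 among Stanislawa, Czeslaw.
Stanislawa is living and takes 1/24.
Czeslaw is living and takes 1/24.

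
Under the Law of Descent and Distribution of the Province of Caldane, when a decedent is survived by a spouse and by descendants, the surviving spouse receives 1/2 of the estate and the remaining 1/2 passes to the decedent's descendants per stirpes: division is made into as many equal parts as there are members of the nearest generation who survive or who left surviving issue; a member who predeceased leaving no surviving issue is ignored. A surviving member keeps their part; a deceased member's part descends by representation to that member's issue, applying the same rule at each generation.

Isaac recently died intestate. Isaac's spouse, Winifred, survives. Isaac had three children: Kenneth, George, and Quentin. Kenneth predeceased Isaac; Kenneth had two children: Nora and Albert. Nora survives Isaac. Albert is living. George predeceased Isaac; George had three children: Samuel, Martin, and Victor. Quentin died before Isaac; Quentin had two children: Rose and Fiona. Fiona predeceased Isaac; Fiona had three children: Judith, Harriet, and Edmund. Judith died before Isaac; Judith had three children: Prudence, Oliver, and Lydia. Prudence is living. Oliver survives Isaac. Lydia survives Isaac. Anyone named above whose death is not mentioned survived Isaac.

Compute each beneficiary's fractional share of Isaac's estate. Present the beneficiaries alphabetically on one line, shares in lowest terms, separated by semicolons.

Winifred, as surviving spouse, takes 1/2.
The remaining 1/2 passes to Isaac's descendants per stirpes.
The 1/2 is divided into 3 equal shares of 1/6 among Kenneth, George, Quentin.
Kenneth predeceased; the 1/6 allotted to Kenneth's branch passes to Kenneth's issue by representation.
The 1/6 is divided into 2 equal shares of 1/12 among Nora, Albert.
Nora is living and takes 1/12.
Albert is living and takes 1/12.
George predeceased; the 1/6 allotted to George's branch passes to George's issue by representation.
The 1/6 is divided into 3 equal shares of 1/18 among Samuel, Martin, Victor.
Samuel is living and takes 1/18.
Martin is living and takes 1/18.
Victor is living and takes 1/18.
Quentin predeceased; the 1/6 allotted to Quentin's branch passes to Quentin's issue by representation.
The 1/6 is divided into 2 equal shares of 1/12 among Rose, Fiona.
Rose is living and takes 1/12.
Fiona predeceased; the 1/12 allotted to Fiona's branch passes to Fiona's issue by representation.
The 1/12 is divided into 3 equal shares of 1/36 among Judith, Harriet, Edmund.
Judith predeceased; the 1/36 allotted to Judith's branch passes to Judith's issue by representation.
The 1/36 is divided into 3 equal shares of 1/108 among Prudence, Oliver, Lydia.
Prudence is living and takes 1/108.
Oliver is living and takes 1/108.
Lydia is living and takes 1/108.
Harriet is living and takes 1/36.
Edmund is living and takes 1/36.

Albert 1/12; Edmund 1/36; Harriet 1/36; Lydia 1/108; Martin 1/18; Nora 1/12; Oliver 1/108; Prudence 1/108; Rose 1/12; Samuel 1/18; Victor 1/18; Winifred 1/2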